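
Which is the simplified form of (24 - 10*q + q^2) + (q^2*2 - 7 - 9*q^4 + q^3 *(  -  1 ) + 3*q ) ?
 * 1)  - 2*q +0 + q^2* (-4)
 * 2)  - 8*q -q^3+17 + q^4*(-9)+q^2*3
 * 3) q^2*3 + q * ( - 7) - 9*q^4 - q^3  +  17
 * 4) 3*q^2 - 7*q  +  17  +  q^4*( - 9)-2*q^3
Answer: 3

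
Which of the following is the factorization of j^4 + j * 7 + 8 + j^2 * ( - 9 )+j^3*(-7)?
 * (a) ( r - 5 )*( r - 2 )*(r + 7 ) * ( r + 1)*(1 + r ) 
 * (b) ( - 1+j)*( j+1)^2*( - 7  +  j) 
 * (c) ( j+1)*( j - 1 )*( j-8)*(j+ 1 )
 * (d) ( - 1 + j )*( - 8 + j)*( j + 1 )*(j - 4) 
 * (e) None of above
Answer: c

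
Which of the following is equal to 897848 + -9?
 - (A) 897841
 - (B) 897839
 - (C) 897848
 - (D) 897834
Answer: B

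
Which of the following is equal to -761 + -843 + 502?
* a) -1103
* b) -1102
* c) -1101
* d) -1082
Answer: b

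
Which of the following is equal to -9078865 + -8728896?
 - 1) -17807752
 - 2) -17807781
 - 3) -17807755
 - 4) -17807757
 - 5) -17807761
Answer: 5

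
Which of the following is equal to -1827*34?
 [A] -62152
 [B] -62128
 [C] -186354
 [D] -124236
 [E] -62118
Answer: E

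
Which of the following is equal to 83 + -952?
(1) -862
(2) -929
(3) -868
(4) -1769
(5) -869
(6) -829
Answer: 5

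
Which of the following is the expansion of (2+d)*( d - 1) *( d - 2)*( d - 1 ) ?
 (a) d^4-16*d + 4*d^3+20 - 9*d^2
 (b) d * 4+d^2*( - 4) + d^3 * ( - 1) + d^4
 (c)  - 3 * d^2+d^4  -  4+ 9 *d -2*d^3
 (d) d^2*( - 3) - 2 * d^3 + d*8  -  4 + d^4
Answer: d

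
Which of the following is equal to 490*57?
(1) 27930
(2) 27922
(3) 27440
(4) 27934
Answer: 1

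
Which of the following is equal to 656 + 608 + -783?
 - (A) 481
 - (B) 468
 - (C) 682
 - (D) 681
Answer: A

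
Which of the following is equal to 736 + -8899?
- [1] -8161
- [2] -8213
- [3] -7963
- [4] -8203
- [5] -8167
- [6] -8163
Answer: 6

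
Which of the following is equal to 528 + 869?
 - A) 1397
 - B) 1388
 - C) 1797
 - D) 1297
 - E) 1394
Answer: A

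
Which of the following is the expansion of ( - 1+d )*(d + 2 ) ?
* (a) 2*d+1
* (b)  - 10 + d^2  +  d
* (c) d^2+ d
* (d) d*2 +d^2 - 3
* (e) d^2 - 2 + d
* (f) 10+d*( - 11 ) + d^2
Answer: e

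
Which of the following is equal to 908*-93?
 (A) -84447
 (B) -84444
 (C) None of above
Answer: B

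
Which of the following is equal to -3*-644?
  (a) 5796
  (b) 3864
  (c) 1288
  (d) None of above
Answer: d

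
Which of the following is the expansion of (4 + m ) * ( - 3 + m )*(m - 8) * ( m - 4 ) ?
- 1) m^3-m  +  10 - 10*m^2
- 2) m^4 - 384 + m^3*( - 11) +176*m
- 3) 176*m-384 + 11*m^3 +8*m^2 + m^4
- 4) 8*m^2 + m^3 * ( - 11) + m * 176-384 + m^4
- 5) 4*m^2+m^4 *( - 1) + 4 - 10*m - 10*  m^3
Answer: 4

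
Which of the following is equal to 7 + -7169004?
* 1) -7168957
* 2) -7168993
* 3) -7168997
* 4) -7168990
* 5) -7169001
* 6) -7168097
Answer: 3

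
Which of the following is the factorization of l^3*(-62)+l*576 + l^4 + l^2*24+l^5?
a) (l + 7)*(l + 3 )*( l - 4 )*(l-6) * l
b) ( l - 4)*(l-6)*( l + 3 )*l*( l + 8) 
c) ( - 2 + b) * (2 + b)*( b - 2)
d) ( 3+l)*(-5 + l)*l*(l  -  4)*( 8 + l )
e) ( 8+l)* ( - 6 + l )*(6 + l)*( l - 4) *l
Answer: b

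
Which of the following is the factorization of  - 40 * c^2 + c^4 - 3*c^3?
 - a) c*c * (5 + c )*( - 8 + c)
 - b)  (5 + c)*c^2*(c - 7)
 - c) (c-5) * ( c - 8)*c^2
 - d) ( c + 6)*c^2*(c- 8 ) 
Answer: a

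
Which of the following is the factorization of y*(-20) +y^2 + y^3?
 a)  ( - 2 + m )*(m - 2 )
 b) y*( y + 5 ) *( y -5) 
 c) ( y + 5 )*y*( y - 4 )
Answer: c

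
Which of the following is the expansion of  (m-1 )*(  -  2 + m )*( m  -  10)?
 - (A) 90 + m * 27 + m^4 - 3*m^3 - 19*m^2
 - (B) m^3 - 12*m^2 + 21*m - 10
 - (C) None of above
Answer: C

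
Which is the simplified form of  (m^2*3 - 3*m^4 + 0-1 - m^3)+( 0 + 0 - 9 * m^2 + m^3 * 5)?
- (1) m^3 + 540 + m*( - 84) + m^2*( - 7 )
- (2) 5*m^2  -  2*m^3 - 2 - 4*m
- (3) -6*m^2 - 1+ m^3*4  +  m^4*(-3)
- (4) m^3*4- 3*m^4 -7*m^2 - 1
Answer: 3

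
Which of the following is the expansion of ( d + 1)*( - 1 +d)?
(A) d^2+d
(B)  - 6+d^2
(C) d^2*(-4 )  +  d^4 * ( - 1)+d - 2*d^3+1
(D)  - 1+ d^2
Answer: D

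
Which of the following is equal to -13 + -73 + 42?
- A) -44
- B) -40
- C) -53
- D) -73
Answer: A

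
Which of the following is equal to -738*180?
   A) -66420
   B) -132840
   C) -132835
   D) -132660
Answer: B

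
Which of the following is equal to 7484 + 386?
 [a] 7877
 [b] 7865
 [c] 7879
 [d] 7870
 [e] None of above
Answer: d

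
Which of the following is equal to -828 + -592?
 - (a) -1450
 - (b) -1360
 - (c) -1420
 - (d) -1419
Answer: c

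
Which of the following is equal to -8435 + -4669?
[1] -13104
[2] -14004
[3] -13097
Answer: 1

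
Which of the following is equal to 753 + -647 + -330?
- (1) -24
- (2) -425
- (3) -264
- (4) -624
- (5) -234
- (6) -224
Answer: 6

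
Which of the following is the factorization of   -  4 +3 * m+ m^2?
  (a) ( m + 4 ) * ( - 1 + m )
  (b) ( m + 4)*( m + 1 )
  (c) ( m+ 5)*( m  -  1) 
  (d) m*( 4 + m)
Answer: a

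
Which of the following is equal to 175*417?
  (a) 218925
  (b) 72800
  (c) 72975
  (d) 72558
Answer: c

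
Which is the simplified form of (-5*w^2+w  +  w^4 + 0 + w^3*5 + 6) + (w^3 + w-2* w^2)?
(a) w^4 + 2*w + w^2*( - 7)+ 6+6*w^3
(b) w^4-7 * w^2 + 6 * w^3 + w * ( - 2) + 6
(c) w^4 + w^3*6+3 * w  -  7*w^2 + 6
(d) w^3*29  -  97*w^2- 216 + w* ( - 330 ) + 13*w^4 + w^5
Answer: a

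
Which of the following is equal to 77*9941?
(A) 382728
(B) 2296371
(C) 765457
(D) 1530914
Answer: C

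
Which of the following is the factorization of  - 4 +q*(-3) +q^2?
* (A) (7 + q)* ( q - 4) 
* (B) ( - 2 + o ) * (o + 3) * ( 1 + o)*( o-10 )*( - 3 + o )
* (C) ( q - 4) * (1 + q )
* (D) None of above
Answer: C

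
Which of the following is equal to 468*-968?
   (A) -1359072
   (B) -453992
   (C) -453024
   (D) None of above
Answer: C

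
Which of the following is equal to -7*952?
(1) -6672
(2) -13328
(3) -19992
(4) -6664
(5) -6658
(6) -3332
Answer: 4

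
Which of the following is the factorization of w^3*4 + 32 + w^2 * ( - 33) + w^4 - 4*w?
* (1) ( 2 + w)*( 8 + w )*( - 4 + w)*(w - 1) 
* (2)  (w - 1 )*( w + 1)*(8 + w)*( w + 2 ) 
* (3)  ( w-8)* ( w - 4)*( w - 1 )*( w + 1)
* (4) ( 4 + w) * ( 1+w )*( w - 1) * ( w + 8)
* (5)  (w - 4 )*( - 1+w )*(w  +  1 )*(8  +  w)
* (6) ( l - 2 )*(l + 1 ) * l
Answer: 5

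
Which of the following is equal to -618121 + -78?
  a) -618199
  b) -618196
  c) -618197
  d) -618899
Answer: a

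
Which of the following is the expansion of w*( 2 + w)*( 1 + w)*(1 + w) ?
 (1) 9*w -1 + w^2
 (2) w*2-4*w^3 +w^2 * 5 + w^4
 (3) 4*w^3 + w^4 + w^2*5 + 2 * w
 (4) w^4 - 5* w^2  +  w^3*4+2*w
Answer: 3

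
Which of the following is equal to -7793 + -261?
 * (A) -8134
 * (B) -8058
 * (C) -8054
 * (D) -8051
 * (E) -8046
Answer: C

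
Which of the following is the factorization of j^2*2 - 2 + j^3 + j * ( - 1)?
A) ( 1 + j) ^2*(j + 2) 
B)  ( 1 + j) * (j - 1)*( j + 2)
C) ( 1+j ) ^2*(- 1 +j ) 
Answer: B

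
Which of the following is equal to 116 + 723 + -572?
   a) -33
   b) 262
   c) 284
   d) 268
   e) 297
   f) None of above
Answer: f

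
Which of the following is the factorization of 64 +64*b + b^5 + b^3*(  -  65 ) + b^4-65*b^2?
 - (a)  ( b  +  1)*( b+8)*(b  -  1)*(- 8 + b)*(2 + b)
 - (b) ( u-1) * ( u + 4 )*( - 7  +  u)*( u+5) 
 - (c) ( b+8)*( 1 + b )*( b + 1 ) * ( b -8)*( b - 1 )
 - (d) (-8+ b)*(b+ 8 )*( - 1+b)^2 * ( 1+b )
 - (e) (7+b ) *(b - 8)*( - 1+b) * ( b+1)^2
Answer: c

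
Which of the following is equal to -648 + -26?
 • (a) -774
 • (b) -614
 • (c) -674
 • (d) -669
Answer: c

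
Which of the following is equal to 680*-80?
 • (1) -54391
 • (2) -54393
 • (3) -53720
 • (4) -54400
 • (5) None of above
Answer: 4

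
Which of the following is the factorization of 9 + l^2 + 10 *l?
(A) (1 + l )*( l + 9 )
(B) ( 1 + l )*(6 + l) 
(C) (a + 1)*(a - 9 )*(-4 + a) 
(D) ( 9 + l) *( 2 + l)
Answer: A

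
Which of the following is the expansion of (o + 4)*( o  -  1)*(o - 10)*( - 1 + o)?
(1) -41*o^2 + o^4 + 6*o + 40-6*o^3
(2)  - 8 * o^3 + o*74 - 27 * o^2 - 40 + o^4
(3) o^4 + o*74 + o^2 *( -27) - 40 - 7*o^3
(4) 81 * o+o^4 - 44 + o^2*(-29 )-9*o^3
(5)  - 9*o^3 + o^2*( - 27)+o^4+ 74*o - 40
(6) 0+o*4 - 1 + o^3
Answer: 2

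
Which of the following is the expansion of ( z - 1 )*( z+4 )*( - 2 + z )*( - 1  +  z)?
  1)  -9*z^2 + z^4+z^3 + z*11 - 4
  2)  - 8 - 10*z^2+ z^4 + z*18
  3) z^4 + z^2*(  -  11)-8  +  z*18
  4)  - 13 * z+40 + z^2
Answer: 3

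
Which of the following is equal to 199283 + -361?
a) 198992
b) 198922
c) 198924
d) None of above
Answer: b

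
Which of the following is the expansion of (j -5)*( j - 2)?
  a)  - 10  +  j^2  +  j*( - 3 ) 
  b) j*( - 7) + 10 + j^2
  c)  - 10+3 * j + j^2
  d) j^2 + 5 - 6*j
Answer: b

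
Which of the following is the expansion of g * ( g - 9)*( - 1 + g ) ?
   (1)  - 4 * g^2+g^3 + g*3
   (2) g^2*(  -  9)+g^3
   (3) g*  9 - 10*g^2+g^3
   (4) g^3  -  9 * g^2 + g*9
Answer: 3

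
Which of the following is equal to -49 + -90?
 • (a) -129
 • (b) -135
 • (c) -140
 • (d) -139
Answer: d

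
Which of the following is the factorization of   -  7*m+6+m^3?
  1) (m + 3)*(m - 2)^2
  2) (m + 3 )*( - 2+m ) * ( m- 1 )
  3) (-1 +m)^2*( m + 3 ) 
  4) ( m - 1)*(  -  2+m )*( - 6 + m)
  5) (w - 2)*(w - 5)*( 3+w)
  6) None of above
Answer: 2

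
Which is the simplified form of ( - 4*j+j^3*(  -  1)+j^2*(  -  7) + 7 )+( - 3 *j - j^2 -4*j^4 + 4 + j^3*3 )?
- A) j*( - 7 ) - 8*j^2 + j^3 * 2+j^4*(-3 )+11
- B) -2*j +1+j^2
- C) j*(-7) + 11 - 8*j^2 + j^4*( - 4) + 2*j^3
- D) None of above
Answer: C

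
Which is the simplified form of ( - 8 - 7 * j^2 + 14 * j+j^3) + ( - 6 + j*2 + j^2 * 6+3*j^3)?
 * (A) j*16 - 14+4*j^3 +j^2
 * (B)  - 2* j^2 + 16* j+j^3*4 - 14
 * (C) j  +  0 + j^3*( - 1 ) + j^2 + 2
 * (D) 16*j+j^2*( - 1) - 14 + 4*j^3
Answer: D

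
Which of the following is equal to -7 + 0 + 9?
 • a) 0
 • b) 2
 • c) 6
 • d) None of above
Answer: b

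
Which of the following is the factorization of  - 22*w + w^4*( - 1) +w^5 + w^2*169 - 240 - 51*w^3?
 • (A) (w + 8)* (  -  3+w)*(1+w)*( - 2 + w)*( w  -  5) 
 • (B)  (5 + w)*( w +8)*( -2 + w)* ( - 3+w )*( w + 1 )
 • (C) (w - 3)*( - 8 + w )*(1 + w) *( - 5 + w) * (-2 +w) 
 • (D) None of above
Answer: A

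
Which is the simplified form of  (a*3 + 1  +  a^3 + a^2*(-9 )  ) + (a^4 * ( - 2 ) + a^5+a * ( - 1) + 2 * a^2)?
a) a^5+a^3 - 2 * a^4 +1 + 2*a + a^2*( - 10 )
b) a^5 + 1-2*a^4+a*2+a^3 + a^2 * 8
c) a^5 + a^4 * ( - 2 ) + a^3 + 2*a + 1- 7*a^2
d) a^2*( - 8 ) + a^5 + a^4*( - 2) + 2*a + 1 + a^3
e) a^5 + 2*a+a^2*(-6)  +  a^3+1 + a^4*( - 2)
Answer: c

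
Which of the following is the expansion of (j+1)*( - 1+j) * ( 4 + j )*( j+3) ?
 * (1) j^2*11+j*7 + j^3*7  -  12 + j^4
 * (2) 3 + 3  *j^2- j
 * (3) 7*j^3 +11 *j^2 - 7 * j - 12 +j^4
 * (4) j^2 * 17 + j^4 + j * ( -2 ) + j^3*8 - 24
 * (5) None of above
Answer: 3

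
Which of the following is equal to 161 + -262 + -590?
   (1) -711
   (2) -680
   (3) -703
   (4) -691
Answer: 4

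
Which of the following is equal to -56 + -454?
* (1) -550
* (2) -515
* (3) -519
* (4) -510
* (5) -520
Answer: 4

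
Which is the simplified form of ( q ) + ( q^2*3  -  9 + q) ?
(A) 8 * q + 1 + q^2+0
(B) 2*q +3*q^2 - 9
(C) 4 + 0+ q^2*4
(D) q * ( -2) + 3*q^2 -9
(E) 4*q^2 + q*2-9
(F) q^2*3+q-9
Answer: B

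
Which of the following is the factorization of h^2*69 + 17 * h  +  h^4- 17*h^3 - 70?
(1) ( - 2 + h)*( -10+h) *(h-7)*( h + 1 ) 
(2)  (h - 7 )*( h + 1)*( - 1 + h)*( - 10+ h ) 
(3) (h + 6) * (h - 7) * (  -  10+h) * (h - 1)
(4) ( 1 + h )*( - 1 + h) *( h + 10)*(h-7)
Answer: 2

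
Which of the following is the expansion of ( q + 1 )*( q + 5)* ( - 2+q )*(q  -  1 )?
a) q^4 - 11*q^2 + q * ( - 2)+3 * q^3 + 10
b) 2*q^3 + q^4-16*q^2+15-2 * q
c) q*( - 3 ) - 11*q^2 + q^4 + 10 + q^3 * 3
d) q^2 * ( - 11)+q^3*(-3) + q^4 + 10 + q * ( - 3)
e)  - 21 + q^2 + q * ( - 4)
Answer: c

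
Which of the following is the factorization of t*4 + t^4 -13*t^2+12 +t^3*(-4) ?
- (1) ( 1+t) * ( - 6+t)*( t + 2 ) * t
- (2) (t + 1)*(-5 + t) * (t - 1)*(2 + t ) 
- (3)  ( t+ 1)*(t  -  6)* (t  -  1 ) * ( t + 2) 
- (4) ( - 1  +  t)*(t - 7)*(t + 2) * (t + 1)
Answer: 3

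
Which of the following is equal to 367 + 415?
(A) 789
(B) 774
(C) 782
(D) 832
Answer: C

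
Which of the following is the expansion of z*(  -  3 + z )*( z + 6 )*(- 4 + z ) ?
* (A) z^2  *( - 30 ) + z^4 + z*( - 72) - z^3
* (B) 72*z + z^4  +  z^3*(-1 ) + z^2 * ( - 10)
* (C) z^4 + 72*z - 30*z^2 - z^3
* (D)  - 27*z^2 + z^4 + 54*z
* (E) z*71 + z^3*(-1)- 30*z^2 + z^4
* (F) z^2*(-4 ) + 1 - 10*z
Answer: C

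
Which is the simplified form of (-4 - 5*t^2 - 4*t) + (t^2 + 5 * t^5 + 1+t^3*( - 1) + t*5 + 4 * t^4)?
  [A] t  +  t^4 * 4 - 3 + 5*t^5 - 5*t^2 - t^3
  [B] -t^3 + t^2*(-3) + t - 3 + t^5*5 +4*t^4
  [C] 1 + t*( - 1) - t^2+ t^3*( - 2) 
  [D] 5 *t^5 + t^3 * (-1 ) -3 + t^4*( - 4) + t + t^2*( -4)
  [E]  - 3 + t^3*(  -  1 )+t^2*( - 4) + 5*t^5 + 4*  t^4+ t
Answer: E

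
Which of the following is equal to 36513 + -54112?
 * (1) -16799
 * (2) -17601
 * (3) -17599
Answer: 3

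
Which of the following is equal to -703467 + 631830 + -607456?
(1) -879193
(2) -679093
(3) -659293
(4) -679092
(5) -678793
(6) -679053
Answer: 2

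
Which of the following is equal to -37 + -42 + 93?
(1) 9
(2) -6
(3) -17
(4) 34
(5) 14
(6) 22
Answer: 5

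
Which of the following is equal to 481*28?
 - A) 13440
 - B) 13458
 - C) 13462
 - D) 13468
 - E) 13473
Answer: D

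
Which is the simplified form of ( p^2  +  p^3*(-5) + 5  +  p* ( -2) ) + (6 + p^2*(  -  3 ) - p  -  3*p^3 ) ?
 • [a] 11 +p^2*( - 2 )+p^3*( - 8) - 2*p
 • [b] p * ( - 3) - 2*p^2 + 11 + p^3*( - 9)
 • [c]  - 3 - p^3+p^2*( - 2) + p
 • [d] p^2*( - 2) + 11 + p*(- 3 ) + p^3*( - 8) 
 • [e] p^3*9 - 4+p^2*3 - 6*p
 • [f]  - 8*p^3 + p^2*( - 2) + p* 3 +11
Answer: d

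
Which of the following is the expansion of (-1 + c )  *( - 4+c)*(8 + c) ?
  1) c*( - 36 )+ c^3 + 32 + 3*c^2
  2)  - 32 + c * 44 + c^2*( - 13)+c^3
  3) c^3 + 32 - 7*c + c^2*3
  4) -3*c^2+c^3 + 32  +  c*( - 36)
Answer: 1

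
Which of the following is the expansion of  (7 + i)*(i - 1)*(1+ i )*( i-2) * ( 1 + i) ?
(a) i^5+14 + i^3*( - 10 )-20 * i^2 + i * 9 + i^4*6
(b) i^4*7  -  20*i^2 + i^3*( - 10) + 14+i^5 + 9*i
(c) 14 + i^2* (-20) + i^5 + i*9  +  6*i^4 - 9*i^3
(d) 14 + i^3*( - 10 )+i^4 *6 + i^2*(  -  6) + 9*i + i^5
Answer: a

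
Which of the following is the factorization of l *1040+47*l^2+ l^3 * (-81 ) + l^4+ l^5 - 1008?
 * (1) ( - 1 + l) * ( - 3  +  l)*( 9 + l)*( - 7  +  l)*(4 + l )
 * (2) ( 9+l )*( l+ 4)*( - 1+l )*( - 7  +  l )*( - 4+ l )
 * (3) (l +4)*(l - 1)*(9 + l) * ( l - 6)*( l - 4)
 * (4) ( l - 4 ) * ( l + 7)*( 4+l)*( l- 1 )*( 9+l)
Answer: 2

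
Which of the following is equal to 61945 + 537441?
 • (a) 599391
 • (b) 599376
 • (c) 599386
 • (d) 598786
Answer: c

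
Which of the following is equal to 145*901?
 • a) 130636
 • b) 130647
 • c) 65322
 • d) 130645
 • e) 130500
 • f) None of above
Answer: d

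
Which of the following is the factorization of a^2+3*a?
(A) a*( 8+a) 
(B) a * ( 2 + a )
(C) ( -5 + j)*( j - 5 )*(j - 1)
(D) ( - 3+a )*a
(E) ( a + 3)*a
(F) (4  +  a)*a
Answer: E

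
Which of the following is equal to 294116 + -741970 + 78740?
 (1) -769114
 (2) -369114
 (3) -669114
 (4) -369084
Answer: 2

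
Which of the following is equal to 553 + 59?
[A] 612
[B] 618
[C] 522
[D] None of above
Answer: A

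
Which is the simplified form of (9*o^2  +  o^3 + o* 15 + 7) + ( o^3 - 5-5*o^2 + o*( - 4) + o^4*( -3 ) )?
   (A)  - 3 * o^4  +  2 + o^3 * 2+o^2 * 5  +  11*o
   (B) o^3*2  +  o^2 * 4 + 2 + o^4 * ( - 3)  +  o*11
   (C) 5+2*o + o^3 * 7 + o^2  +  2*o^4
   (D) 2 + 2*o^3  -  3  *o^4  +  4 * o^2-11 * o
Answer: B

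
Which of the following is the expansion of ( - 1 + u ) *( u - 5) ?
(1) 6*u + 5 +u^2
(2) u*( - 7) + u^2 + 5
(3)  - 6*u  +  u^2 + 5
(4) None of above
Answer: 3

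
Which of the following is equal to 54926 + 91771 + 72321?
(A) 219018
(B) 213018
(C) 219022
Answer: A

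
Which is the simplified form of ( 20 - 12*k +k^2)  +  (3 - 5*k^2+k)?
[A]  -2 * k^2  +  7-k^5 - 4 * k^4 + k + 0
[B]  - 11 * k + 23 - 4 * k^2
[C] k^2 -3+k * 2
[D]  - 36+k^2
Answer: B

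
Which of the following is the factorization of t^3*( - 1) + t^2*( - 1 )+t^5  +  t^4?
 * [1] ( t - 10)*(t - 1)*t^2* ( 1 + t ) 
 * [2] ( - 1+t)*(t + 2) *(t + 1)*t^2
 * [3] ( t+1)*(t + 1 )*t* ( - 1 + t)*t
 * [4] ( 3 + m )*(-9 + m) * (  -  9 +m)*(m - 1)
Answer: 3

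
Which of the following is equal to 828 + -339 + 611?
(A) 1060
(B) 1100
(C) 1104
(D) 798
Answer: B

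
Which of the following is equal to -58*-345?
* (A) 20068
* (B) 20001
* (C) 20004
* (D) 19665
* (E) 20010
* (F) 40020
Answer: E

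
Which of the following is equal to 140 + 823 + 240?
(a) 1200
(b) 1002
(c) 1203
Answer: c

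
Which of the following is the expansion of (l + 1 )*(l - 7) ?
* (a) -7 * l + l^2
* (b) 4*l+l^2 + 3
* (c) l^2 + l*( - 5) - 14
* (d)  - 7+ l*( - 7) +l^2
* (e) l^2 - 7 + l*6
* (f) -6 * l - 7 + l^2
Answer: f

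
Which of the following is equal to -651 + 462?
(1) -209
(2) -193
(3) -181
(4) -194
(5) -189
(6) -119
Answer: 5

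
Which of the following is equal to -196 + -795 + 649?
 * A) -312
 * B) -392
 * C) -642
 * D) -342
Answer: D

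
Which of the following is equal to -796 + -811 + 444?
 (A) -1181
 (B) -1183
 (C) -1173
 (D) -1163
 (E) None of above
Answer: D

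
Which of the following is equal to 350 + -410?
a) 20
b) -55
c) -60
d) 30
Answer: c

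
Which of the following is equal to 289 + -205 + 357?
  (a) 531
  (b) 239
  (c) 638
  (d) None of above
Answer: d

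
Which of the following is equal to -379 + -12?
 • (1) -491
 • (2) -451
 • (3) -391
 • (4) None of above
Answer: 3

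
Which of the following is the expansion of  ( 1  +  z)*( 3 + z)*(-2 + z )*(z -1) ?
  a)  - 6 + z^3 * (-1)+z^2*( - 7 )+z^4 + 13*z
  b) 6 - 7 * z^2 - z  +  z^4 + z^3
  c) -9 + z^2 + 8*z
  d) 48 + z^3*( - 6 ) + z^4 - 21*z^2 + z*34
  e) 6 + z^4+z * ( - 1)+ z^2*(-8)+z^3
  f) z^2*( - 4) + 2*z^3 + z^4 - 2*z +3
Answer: b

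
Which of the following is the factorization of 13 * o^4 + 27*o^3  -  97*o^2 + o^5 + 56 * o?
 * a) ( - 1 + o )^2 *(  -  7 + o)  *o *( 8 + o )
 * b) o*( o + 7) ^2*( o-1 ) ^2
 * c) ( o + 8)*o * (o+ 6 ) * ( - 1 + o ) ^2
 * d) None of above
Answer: d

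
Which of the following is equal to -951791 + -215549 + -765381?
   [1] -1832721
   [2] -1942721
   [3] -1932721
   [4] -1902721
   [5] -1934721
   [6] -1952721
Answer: 3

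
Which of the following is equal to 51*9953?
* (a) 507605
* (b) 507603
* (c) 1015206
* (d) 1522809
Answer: b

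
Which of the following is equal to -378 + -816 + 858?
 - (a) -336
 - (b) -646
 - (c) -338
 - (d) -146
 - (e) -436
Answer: a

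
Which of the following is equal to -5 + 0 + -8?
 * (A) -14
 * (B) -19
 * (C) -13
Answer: C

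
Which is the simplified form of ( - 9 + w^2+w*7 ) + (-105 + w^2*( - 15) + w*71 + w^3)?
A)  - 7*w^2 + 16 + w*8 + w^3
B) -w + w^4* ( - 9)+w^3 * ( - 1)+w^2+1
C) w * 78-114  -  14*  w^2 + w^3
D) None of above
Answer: C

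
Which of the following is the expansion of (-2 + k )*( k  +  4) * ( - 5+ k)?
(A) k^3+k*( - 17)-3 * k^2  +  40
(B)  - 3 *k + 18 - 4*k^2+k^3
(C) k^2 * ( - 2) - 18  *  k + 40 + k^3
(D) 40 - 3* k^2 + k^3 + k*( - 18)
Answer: D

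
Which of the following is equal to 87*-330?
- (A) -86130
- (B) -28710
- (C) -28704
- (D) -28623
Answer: B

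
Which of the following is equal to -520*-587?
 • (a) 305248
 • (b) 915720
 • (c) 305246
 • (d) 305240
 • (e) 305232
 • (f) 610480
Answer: d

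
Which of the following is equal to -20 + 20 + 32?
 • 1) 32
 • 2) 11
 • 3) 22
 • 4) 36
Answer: 1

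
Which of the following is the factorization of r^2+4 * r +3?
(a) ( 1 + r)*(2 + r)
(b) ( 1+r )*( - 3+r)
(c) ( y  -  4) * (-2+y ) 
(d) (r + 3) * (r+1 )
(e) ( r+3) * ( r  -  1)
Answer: d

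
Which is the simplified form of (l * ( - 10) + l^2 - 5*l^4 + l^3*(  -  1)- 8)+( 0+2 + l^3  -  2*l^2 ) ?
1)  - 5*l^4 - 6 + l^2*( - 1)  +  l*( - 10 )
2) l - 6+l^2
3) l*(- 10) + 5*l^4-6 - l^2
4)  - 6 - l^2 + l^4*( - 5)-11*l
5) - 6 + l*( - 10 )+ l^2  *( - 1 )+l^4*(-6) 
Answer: 1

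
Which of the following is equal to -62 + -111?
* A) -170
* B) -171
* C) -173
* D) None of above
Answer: C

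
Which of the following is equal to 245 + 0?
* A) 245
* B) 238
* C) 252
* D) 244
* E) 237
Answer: A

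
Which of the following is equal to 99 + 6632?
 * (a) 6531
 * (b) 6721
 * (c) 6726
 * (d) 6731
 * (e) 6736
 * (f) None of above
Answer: d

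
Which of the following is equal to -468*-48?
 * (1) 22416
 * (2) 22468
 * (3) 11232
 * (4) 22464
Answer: 4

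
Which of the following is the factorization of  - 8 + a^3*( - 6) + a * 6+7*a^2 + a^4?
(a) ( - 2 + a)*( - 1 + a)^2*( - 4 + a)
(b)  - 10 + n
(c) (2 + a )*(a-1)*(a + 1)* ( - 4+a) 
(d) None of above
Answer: d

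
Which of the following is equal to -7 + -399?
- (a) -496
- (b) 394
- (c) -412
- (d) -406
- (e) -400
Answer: d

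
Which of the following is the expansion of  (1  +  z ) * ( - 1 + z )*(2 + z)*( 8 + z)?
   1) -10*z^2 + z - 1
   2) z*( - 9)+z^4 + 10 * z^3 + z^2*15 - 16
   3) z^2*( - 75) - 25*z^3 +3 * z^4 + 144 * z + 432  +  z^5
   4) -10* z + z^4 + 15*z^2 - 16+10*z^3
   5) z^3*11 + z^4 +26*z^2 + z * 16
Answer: 4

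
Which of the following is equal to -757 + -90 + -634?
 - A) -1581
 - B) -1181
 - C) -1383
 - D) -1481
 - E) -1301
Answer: D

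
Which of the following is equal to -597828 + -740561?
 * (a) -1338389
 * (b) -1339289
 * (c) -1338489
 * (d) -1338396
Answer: a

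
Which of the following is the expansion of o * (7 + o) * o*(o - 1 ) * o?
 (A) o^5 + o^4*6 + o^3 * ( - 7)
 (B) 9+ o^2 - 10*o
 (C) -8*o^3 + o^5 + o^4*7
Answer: A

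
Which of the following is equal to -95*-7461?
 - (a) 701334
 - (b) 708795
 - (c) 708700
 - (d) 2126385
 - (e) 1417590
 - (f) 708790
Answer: b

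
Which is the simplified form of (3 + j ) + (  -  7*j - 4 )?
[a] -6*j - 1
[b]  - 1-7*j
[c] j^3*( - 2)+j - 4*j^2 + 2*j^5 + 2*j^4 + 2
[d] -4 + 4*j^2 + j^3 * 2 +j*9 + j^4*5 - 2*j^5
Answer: a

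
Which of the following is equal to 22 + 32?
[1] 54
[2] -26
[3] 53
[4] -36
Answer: 1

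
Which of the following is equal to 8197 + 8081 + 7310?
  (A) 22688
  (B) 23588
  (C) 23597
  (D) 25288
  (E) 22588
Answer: B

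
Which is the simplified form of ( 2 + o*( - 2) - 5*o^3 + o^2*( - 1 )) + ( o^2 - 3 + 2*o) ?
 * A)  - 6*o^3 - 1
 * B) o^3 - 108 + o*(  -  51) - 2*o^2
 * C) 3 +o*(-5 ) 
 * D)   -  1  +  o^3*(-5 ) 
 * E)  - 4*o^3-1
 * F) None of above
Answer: D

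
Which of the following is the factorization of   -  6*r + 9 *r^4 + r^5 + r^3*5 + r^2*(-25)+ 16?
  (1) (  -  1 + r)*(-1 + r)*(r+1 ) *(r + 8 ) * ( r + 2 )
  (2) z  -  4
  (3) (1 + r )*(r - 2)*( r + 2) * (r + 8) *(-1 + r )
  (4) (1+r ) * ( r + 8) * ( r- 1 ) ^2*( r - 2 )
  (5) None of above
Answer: 1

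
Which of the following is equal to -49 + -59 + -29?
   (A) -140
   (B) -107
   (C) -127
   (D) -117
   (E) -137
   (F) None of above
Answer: E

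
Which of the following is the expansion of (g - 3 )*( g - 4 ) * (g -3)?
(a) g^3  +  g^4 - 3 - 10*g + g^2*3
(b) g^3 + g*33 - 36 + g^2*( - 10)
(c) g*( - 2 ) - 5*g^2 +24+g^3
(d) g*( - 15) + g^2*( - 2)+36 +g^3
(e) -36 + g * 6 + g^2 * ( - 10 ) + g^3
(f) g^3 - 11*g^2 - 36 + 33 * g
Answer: b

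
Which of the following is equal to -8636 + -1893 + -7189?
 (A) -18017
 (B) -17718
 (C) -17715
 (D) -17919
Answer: B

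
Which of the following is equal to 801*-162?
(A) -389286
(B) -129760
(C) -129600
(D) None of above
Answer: D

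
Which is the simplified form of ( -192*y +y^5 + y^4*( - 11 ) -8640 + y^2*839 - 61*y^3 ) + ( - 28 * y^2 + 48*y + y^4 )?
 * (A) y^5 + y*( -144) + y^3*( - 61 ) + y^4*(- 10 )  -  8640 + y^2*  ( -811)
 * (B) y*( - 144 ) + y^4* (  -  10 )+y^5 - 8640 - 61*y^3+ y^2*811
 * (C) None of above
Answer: B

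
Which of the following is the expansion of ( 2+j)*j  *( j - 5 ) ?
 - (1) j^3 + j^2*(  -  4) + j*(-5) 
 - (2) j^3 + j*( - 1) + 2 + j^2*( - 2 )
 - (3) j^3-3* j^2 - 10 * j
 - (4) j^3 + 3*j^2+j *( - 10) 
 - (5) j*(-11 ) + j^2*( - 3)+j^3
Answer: 3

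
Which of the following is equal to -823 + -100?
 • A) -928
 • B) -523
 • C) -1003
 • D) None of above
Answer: D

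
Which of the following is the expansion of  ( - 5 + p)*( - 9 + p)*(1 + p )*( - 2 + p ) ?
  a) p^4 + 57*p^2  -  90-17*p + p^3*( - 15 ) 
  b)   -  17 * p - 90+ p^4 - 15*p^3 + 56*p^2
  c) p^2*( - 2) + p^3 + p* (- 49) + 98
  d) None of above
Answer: a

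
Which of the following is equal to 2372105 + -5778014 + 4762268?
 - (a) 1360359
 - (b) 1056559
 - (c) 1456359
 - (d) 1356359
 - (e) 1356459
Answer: d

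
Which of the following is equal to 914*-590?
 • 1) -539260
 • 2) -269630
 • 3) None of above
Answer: 1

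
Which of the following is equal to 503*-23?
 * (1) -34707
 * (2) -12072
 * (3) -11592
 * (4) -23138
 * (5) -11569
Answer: 5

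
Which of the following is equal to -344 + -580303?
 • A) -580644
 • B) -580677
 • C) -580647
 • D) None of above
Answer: C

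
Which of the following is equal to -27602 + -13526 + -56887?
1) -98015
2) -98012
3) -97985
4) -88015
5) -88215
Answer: 1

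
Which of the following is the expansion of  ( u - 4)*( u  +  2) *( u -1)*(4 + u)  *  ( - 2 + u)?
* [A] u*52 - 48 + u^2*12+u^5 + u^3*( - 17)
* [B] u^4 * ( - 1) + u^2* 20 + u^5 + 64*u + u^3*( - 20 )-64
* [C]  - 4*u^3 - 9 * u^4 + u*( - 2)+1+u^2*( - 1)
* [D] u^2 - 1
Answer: B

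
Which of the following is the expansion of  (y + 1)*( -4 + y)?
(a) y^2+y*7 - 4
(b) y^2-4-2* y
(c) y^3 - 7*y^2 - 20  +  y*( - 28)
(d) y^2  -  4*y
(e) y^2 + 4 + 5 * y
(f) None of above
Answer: f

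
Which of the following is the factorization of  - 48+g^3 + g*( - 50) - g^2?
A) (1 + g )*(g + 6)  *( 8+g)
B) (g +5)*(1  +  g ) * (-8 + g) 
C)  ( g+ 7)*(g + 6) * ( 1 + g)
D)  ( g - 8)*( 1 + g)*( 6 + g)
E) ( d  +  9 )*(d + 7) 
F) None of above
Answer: D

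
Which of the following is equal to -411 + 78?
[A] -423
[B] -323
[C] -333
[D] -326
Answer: C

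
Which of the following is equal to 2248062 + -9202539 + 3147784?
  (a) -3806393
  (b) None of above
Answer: b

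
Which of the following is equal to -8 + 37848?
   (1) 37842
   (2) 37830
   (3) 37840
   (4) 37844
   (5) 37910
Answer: 3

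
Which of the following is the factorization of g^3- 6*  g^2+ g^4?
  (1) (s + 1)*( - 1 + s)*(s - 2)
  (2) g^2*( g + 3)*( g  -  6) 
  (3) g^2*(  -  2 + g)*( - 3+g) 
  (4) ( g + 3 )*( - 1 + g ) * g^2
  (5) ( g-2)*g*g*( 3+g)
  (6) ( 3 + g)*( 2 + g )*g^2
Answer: 5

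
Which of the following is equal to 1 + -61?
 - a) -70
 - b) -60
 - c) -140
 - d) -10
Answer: b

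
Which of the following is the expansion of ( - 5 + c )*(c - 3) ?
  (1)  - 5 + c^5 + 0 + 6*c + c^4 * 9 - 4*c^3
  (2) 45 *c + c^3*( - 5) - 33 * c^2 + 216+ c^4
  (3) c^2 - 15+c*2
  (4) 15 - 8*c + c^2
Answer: 4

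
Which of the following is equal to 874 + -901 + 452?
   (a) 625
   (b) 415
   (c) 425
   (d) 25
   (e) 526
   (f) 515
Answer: c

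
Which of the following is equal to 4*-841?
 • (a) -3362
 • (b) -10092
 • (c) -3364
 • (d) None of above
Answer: c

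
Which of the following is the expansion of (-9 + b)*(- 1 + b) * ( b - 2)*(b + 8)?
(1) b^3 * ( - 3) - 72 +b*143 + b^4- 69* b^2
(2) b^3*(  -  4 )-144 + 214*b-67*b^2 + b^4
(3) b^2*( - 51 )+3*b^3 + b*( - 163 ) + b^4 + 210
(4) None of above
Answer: 2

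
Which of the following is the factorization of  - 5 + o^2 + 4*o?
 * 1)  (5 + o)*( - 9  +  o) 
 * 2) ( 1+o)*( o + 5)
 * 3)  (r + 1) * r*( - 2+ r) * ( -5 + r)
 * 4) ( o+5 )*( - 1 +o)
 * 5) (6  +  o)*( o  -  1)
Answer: 4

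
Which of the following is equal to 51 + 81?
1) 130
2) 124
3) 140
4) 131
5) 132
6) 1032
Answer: 5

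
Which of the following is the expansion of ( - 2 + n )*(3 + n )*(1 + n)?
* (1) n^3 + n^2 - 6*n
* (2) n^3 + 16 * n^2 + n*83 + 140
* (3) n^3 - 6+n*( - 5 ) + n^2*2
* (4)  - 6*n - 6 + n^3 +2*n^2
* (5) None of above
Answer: 3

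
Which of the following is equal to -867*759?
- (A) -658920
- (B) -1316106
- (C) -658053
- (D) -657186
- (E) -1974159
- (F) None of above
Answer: C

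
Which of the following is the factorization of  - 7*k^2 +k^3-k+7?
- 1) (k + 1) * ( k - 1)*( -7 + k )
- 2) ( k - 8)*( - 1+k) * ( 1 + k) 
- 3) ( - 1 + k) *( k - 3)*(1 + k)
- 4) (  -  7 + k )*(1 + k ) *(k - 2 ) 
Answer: 1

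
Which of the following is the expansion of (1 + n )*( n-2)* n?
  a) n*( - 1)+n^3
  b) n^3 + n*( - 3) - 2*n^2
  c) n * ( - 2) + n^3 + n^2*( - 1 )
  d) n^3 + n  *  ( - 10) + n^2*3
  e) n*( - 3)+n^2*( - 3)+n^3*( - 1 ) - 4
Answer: c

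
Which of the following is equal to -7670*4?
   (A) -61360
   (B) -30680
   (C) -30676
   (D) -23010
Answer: B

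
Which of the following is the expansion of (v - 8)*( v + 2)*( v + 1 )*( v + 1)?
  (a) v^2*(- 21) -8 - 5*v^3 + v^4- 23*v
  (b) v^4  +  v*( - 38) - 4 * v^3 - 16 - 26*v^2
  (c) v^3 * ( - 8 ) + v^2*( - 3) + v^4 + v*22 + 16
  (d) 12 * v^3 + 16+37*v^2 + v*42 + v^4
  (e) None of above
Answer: e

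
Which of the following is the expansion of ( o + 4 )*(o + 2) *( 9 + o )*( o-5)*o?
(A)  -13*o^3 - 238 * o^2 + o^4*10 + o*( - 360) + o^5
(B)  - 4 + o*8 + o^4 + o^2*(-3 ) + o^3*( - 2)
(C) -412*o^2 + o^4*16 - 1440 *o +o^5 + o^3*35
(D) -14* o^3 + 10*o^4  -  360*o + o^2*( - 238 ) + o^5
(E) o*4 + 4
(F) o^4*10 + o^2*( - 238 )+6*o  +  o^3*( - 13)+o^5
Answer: A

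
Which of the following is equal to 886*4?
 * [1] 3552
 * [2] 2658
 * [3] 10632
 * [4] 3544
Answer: 4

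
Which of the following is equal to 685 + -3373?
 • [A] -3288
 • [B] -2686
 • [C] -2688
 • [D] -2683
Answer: C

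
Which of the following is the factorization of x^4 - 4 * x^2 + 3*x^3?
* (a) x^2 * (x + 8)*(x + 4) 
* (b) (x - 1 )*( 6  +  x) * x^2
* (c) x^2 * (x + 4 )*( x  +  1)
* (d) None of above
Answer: d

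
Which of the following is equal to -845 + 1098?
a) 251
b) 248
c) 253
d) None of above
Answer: c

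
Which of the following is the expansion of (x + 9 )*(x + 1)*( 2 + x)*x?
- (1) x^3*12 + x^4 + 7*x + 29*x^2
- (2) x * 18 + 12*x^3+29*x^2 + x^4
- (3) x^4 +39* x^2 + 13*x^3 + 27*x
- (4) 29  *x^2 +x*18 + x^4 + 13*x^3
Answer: 2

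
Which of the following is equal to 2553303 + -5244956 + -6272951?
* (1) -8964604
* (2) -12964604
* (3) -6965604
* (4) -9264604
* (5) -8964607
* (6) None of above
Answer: 1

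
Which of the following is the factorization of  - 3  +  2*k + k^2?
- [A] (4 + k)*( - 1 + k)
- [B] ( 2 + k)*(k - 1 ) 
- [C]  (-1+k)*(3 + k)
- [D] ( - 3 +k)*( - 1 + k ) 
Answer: C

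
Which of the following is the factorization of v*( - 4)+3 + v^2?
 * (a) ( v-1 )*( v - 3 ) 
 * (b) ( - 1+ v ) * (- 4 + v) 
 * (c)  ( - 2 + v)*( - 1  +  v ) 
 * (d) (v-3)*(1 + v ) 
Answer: a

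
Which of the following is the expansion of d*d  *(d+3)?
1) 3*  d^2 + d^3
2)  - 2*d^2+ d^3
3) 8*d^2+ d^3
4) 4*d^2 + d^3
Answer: 1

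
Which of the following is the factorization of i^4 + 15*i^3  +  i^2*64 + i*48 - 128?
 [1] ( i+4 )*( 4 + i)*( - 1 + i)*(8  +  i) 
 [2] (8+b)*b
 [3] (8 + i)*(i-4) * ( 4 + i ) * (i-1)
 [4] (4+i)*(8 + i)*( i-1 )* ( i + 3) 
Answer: 1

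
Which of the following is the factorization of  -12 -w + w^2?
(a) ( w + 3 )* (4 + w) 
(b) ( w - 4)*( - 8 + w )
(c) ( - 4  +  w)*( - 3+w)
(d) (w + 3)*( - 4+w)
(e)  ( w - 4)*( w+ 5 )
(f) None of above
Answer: d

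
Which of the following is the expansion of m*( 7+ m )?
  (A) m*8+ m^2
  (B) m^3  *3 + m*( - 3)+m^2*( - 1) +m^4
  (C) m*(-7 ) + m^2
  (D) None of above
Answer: D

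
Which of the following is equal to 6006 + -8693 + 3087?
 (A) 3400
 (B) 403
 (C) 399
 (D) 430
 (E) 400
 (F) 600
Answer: E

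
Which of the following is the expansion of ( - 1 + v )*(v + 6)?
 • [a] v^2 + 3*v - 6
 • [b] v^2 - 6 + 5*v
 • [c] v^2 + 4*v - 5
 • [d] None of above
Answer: b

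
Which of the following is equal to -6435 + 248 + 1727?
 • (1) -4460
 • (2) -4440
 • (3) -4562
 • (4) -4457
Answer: 1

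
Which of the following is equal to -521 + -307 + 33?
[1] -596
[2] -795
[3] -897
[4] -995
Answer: 2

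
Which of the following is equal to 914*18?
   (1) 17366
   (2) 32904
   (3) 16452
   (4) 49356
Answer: 3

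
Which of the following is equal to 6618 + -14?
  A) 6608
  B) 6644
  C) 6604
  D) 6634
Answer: C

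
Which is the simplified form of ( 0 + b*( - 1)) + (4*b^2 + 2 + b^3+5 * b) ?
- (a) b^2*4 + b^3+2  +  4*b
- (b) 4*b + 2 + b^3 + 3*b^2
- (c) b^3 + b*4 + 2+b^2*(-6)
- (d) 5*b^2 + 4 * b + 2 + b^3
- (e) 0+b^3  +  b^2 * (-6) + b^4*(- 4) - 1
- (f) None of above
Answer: a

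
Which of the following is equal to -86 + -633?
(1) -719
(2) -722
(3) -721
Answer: 1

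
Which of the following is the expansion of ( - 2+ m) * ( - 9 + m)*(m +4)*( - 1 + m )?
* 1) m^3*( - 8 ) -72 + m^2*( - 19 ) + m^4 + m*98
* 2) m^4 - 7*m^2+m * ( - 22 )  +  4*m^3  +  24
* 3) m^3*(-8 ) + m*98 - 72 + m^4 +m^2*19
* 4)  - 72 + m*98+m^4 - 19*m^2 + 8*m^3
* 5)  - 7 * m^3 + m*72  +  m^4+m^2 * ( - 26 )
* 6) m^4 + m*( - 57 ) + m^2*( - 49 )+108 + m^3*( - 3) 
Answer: 1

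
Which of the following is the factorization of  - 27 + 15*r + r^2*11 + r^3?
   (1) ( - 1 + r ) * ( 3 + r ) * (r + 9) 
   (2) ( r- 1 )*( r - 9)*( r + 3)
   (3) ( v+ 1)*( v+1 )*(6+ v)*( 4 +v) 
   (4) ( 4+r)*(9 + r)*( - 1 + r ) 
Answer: 1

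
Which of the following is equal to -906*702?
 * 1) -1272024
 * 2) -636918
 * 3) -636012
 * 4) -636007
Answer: 3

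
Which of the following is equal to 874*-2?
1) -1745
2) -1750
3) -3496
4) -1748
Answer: 4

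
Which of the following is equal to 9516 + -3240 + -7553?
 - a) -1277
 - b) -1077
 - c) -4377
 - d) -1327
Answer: a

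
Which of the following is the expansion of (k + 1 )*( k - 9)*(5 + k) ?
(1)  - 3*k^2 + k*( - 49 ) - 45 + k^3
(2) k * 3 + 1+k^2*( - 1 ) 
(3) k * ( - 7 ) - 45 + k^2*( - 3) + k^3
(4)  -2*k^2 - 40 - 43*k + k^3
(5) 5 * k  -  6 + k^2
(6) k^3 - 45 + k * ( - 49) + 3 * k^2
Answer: 1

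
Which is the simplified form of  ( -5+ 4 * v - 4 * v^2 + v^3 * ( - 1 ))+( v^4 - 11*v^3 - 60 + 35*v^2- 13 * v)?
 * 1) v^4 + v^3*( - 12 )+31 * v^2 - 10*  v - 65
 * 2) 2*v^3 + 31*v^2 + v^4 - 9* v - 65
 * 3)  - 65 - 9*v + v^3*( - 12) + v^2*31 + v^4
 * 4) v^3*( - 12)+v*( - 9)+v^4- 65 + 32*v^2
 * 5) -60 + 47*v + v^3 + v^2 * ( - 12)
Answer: 3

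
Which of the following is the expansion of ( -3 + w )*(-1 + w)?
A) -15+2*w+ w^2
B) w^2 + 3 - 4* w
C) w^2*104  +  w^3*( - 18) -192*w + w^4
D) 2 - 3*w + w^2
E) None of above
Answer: B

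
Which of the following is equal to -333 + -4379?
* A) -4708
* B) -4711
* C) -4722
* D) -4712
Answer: D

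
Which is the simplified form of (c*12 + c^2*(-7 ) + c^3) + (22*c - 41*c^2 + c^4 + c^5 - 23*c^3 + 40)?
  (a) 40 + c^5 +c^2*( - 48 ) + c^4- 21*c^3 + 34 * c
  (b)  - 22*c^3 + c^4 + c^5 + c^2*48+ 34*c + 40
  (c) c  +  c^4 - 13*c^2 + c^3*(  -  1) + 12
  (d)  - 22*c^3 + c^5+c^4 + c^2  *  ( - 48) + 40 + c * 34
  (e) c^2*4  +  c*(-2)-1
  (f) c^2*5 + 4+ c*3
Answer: d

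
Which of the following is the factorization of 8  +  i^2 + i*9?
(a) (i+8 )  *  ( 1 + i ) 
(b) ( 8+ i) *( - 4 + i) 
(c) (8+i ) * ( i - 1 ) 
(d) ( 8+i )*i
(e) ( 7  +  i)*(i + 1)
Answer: a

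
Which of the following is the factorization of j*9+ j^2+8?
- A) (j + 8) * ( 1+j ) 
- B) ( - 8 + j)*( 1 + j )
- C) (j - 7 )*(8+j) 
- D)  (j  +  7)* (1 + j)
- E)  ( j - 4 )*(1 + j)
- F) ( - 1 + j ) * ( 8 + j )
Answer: A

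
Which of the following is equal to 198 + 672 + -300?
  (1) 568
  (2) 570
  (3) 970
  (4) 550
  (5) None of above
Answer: 2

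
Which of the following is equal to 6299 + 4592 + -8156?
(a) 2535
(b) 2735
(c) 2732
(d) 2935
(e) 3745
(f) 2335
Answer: b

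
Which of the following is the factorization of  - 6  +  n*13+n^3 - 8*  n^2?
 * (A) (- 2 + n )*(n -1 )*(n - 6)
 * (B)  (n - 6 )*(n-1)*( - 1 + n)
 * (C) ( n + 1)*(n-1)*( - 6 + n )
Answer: B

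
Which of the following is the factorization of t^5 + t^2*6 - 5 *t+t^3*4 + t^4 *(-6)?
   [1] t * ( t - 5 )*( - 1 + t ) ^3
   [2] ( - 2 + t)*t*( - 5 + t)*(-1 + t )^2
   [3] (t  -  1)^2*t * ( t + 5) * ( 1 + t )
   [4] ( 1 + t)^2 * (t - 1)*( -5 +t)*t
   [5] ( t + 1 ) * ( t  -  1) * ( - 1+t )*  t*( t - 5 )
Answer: 5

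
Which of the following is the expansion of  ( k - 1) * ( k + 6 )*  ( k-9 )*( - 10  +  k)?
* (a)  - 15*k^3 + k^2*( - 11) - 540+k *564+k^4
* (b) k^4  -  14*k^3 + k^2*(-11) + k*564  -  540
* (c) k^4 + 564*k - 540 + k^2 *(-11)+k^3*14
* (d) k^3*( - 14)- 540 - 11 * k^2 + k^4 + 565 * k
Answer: b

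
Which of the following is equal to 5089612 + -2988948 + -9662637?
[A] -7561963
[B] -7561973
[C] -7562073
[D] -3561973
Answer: B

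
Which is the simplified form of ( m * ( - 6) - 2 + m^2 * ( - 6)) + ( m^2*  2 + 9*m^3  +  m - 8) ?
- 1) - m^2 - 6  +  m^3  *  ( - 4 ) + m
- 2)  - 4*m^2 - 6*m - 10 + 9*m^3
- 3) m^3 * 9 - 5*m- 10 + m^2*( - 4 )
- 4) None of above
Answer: 3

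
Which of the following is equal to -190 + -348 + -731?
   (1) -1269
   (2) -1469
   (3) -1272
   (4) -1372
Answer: 1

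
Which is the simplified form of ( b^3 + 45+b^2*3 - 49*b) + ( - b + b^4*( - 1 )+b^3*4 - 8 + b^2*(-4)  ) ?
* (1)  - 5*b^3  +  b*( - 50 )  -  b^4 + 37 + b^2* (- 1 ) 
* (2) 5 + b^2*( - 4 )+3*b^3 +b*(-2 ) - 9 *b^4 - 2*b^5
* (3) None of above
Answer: 3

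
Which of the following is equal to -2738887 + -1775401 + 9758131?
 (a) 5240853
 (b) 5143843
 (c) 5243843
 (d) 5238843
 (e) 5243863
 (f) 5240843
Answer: c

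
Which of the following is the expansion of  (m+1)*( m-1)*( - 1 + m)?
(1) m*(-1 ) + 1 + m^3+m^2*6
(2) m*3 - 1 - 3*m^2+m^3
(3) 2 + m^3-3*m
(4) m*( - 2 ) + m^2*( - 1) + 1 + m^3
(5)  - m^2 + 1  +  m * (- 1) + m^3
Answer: 5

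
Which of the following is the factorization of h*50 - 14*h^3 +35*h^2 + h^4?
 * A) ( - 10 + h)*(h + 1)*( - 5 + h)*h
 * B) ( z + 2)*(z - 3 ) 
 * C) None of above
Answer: A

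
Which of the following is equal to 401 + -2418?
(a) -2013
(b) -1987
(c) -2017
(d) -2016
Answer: c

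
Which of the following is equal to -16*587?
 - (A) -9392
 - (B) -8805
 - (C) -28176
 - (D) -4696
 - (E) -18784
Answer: A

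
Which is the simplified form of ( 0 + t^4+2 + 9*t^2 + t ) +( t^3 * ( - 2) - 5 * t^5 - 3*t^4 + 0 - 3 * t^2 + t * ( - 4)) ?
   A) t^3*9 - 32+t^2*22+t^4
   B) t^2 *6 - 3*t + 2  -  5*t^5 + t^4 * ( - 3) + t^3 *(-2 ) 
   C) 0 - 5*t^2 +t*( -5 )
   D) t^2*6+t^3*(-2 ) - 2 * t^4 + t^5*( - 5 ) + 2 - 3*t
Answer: D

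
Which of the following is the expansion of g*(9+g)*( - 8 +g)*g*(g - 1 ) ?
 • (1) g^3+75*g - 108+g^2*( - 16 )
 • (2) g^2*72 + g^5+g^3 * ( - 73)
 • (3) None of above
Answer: 2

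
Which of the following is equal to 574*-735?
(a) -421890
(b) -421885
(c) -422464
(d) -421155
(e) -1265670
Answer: a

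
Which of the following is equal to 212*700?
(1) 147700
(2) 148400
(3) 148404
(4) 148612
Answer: 2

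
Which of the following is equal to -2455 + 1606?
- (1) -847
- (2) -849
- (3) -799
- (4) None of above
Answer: 2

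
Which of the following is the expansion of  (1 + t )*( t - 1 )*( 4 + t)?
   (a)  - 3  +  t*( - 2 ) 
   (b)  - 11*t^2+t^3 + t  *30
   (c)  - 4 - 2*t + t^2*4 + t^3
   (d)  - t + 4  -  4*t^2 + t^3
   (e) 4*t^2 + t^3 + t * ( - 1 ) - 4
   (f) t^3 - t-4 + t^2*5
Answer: e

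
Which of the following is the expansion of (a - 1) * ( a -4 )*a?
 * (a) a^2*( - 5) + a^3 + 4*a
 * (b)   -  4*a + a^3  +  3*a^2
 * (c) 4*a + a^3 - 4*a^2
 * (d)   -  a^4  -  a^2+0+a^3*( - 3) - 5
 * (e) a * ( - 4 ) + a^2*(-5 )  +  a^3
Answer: a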